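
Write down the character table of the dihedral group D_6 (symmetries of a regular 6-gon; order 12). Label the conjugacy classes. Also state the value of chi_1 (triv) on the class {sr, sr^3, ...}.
Conjugacy classes: {e} of size 1, {r^3} of size 1, {r^1, r^5} of size 2, {r^2, r^4} of size 2, {s, sr^2, ...} of size 3, {sr, sr^3, ...} of size 3.
Character table:
  irrep \ class              {e} (size 1)  {r^3} (size 1)  {r^1, r^5} (size 2)  {r^2, r^4} (size 2)  {s, sr^2, ...} (size 3)  {sr, sr^3, ...} (size 3)
  chi_1 (triv)               1             1               1                    1                    1                        1                       
  chi_2 (sign: r->1, s->-1)  1             1               1                    1                    -1                       -1                      
  chi_3 (r->-1, s->1)        1             -1              -1                   1                    1                        -1                      
  chi_4 (r->-1, s->-1)       1             -1              -1                   1                    -1                       1                       
  chi_5 (2d, j=1)            2             -2              1                    -1                   0                        0                       
  chi_6 (2d, j=2)            2             2               -1                   -1                   0                        0                       

Spot check: chi_1 (triv) on {sr, sr^3, ...} = 1.

Explanation: D_6 has order 2*6 = 12 with 6 conjugacy classes, hence 6 irreducibles. Sum of squared dims 1 + 1 + 1 + 1 + 4 + 4 = 12 = |G|. Linear characters come from the abelianisation; the 2-dimensional irreps have character r^k -> 2*cos(2*pi*j*k/6), reflections -> 0.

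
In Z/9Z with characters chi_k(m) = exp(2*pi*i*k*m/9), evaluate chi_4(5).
chi_4(5) = zeta_9^20 = exp(4*I*pi/9)

Solution. chi_4(5) = zeta_9^(4*5) = zeta_9^20. Since zeta_9^9 = 1, this equals zeta_9^2 = exp(2*pi*i*2/9) = exp(4*I*pi/9).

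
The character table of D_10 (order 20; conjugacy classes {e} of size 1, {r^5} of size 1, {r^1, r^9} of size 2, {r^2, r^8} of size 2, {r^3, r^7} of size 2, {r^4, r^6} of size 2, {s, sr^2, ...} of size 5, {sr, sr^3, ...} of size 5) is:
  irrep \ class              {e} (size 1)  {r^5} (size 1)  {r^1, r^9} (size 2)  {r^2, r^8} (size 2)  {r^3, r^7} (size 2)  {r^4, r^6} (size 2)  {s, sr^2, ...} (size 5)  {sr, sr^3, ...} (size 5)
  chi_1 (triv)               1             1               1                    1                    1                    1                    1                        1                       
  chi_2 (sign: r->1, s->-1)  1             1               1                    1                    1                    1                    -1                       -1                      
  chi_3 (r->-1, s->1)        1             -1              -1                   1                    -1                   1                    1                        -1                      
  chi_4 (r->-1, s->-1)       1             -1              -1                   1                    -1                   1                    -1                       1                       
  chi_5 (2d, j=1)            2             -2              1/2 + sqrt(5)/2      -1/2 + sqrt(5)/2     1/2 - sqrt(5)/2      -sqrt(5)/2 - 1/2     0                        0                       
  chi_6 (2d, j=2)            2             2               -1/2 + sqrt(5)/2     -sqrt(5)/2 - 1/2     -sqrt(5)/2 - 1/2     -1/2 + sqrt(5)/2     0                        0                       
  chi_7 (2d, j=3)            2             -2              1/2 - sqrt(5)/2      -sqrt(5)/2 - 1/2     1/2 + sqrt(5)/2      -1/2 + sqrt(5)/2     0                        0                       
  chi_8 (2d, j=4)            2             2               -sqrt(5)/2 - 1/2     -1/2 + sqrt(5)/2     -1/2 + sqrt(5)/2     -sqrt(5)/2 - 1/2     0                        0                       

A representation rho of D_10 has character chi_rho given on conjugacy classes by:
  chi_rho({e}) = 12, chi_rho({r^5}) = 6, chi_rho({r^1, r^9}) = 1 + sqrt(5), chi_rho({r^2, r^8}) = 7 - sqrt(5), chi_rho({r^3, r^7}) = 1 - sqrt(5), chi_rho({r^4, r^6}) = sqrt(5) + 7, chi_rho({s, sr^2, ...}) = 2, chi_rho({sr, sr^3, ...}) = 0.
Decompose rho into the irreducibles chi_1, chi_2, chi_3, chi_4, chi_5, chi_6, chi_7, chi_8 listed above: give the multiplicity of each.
Multiplicities: chi_1: 3, chi_2: 2, chi_3: 2, chi_4: 1, chi_5: 0, chi_6: 2, chi_7: 0, chi_8: 0.

Reasoning: Use <chi_rho, chi> = (1/|G|) sum_C |C| * chi_rho(C) * conj(chi(C)) with |G| = 20 for each irreducible chi in the table:
  <chi_rho, chi_1> = (1/20)[1*(12)*conj(1) + 1*(6)*conj(1) + 2*(1 + sqrt(5))*conj(1) + 2*(7 - sqrt(5))*conj(1) + 2*(1 - sqrt(5))*conj(1) + 2*(sqrt(5) + 7)*conj(1) + 5*(2)*conj(1) + 5*(0)*conj(1)]
      = (1/20)[(12) + (6) + (2 + 2*sqrt(5)) + (14 - 2*sqrt(5)) + (2 - 2*sqrt(5)) + (2*sqrt(5) + 14) + (10) + (0)] = 60/20 = 3
  <chi_rho, chi_2> = (1/20)[1*(12)*conj(1) + 1*(6)*conj(1) + 2*(1 + sqrt(5))*conj(1) + 2*(7 - sqrt(5))*conj(1) + 2*(1 - sqrt(5))*conj(1) + 2*(sqrt(5) + 7)*conj(1) + 5*(2)*conj(-1) + 5*(0)*conj(-1)]
      = (1/20)[(12) + (6) + (2 + 2*sqrt(5)) + (14 - 2*sqrt(5)) + (2 - 2*sqrt(5)) + (2*sqrt(5) + 14) + (-10) + (0)] = 40/20 = 2
  <chi_rho, chi_3> = (1/20)[1*(12)*conj(1) + 1*(6)*conj(-1) + 2*(1 + sqrt(5))*conj(-1) + 2*(7 - sqrt(5))*conj(1) + 2*(1 - sqrt(5))*conj(-1) + 2*(sqrt(5) + 7)*conj(1) + 5*(2)*conj(1) + 5*(0)*conj(-1)]
      = (1/20)[(12) + (-6) + (-2*sqrt(5) - 2) + (14 - 2*sqrt(5)) + (-2 + 2*sqrt(5)) + (2*sqrt(5) + 14) + (10) + (0)] = 40/20 = 2
  <chi_rho, chi_4> = (1/20)[1*(12)*conj(1) + 1*(6)*conj(-1) + 2*(1 + sqrt(5))*conj(-1) + 2*(7 - sqrt(5))*conj(1) + 2*(1 - sqrt(5))*conj(-1) + 2*(sqrt(5) + 7)*conj(1) + 5*(2)*conj(-1) + 5*(0)*conj(1)]
      = (1/20)[(12) + (-6) + (-2*sqrt(5) - 2) + (14 - 2*sqrt(5)) + (-2 + 2*sqrt(5)) + (2*sqrt(5) + 14) + (-10) + (0)] = 20/20 = 1
  <chi_rho, chi_5> = (1/20)[1*(12)*conj(2) + 1*(6)*conj(-2) + 2*(1 + sqrt(5))*conj(1/2 + sqrt(5)/2) + 2*(7 - sqrt(5))*conj(-1/2 + sqrt(5)/2) + 2*(1 - sqrt(5))*conj(1/2 - sqrt(5)/2) + 2*(sqrt(5) + 7)*conj(-sqrt(5)/2 - 1/2) + 5*(2)*conj(0) + 5*(0)*conj(0)]
      = (1/20)[(24) + (-12) + (2*sqrt(5) + 6) + (-12 + 8*sqrt(5)) + (6 - 2*sqrt(5)) + (-8*sqrt(5) - 12) + (0) + (0)] = 0/20 = 0
  <chi_rho, chi_6> = (1/20)[1*(12)*conj(2) + 1*(6)*conj(2) + 2*(1 + sqrt(5))*conj(-1/2 + sqrt(5)/2) + 2*(7 - sqrt(5))*conj(-sqrt(5)/2 - 1/2) + 2*(1 - sqrt(5))*conj(-sqrt(5)/2 - 1/2) + 2*(sqrt(5) + 7)*conj(-1/2 + sqrt(5)/2) + 5*(2)*conj(0) + 5*(0)*conj(0)]
      = (1/20)[(24) + (12) + (4) + (-6*sqrt(5) - 2) + (4) + (-2 + 6*sqrt(5)) + (0) + (0)] = 40/20 = 2
  <chi_rho, chi_7> = (1/20)[1*(12)*conj(2) + 1*(6)*conj(-2) + 2*(1 + sqrt(5))*conj(1/2 - sqrt(5)/2) + 2*(7 - sqrt(5))*conj(-sqrt(5)/2 - 1/2) + 2*(1 - sqrt(5))*conj(1/2 + sqrt(5)/2) + 2*(sqrt(5) + 7)*conj(-1/2 + sqrt(5)/2) + 5*(2)*conj(0) + 5*(0)*conj(0)]
      = (1/20)[(24) + (-12) + (-4) + (-6*sqrt(5) - 2) + (-4) + (-2 + 6*sqrt(5)) + (0) + (0)] = 0/20 = 0
  <chi_rho, chi_8> = (1/20)[1*(12)*conj(2) + 1*(6)*conj(2) + 2*(1 + sqrt(5))*conj(-sqrt(5)/2 - 1/2) + 2*(7 - sqrt(5))*conj(-1/2 + sqrt(5)/2) + 2*(1 - sqrt(5))*conj(-1/2 + sqrt(5)/2) + 2*(sqrt(5) + 7)*conj(-sqrt(5)/2 - 1/2) + 5*(2)*conj(0) + 5*(0)*conj(0)]
      = (1/20)[(24) + (12) + (-6 - 2*sqrt(5)) + (-12 + 8*sqrt(5)) + (-6 + 2*sqrt(5)) + (-8*sqrt(5) - 12) + (0) + (0)] = 0/20 = 0
Dimension check: dim(rho) = sum (mult * dim) = 3*1 + 2*1 + 2*1 + 1*1 + 0*2 + 2*2 + 0*2 + 0*2 = 12 = chi_rho(e) = 12.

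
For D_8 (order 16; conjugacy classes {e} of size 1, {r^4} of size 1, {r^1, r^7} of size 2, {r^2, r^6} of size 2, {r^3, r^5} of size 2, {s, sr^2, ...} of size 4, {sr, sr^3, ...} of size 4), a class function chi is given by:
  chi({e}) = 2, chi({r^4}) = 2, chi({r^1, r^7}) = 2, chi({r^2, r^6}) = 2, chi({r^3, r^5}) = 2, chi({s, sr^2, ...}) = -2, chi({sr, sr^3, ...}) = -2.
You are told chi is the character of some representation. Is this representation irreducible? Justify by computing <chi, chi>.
Not irreducible (reducible): <chi, chi> = 4 > 1.

Argument: <chi, chi> = (1/|G|) sum_C |C| * |chi(C)|^2 = (1/16)[1*|2|^2 + 1*|2|^2 + 2*|2|^2 + 2*|2|^2 + 2*|2|^2 + 4*|-2|^2 + 4*|-2|^2]
  = (1/16)[(4) + (4) + (8) + (8) + (8) + (16) + (16)] = 64/16 = 4.
A character is irreducible iff <chi, chi> = 1, so this representation is reducible.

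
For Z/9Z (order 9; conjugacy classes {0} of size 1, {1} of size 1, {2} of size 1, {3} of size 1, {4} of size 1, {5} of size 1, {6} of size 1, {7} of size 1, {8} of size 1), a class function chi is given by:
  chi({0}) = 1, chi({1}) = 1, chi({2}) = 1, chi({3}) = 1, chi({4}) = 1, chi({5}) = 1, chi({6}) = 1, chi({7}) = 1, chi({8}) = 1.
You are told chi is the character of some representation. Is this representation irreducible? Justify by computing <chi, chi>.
Irreducible: <chi, chi> = 1.

Reasoning: <chi, chi> = (1/|G|) sum_C |C| * |chi(C)|^2 = (1/9)[1*|1|^2 + 1*|1|^2 + 1*|1|^2 + 1*|1|^2 + 1*|1|^2 + 1*|1|^2 + 1*|1|^2 + 1*|1|^2 + 1*|1|^2]
  = (1/9)[(1) + (1) + (1) + (1) + (1) + (1) + (1) + (1) + (1)] = 9/9 = 1.
(Exp terms are combined using exp(i*s)*conj(exp(i*t)) = exp(i*(s-t)), and sums of them are collapsed using the identity that for every m > 1 the m distinct m-th roots of unity sum to 0, e.g. 1 + exp(2*I*pi/3) + exp(-2*I*pi/3) = 0.)
A character is irreducible iff <chi, chi> = 1, so this representation is irreducible.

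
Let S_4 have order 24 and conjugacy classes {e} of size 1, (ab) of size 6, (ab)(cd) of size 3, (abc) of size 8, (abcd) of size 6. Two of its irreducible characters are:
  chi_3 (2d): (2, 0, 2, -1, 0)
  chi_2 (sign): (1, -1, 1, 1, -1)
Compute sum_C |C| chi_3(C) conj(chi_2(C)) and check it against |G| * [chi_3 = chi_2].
Sum = 0; so <chi_3, chi_2> = 0 (distinct irreducibles are orthogonal).

Proof sketch: Compute term by term over conjugacy classes (|C| * chi_3(C) * conj(chi_2(C))):
  1*(2)*conj(1) + 6*(0)*conj(-1) + 3*(2)*conj(1) + 8*(-1)*conj(1) + 6*(0)*conj(-1)
  = (2) + (0) + (6) + (-8) + (0)
  = 0.
Dividing by |G| = 24 gives 0/24 = 0, matching the row-orthogonality relation <chi_3, chi_2> = [chi_3 = chi_2].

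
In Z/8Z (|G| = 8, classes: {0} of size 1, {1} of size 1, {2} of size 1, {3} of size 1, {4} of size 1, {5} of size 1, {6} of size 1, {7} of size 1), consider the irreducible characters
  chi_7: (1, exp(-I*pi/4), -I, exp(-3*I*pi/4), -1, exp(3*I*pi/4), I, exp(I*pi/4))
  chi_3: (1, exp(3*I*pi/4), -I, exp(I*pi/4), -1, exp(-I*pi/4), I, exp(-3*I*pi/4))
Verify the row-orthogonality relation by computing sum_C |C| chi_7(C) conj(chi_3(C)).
Sum = 0; so <chi_7, chi_3> = 0 (distinct irreducibles are orthogonal).

Compute term by term over conjugacy classes (|C| * chi_7(C) * conj(chi_3(C))):
  1*(1)*conj(1) + 1*(exp(-I*pi/4))*conj(exp(3*I*pi/4)) + 1*(-I)*conj(-I) + 1*(exp(-3*I*pi/4))*conj(exp(I*pi/4)) + 1*(-1)*conj(-1) + 1*(exp(3*I*pi/4))*conj(exp(-I*pi/4)) + 1*(I)*conj(I) + 1*(exp(I*pi/4))*conj(exp(-3*I*pi/4))
  = (1) + (-1) + (1) + (-1) + (1) + (-1) + (1) + (-1)
  = 0.
(Exp terms are combined using exp(i*s)*conj(exp(i*t)) = exp(i*(s-t)), and sums of them are collapsed using the identity that for every m > 1 the m distinct m-th roots of unity sum to 0, e.g. 1 + exp(2*I*pi/3) + exp(-2*I*pi/3) = 0.)
Dividing by |G| = 8 gives 0/8 = 0, matching the row-orthogonality relation <chi_7, chi_3> = [chi_7 = chi_3].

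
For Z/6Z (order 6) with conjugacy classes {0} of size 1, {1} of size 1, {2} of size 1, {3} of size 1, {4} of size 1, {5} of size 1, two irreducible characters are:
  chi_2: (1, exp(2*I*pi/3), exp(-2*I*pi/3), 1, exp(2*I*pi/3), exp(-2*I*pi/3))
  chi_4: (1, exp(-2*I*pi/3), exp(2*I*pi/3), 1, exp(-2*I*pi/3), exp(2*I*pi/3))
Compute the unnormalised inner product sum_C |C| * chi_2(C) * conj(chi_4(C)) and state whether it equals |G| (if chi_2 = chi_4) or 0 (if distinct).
Sum = 0; so <chi_2, chi_4> = 0 (distinct irreducibles are orthogonal).

Details: Compute term by term over conjugacy classes (|C| * chi_2(C) * conj(chi_4(C))):
  1*(1)*conj(1) + 1*(exp(2*I*pi/3))*conj(exp(-2*I*pi/3)) + 1*(exp(-2*I*pi/3))*conj(exp(2*I*pi/3)) + 1*(1)*conj(1) + 1*(exp(2*I*pi/3))*conj(exp(-2*I*pi/3)) + 1*(exp(-2*I*pi/3))*conj(exp(2*I*pi/3))
  = (1) + (exp(-2*I*pi/3)) + (exp(2*I*pi/3)) + (1) + (exp(-2*I*pi/3)) + (exp(2*I*pi/3))
  = 0.
(Exp terms are combined using exp(i*s)*conj(exp(i*t)) = exp(i*(s-t)), and sums of them are collapsed using the identity that for every m > 1 the m distinct m-th roots of unity sum to 0, e.g. 1 + exp(2*I*pi/3) + exp(-2*I*pi/3) = 0.)
Dividing by |G| = 6 gives 0/6 = 0, matching the row-orthogonality relation <chi_2, chi_4> = [chi_2 = chi_4].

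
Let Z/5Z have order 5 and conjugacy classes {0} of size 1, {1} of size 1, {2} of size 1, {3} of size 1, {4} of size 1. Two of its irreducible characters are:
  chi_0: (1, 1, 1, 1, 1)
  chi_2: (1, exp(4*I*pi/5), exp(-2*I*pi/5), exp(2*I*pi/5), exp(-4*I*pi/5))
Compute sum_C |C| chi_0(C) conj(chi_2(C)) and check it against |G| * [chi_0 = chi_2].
Sum = 0; so <chi_0, chi_2> = 0 (distinct irreducibles are orthogonal).

Derivation: Compute term by term over conjugacy classes (|C| * chi_0(C) * conj(chi_2(C))):
  1*(1)*conj(1) + 1*(1)*conj(exp(4*I*pi/5)) + 1*(1)*conj(exp(-2*I*pi/5)) + 1*(1)*conj(exp(2*I*pi/5)) + 1*(1)*conj(exp(-4*I*pi/5))
  = (1) + (exp(-4*I*pi/5)) + (exp(2*I*pi/5)) + (exp(-2*I*pi/5)) + (exp(4*I*pi/5))
  = 0.
(Exp terms are combined using exp(i*s)*conj(exp(i*t)) = exp(i*(s-t)), and sums of them are collapsed using the identity that for every m > 1 the m distinct m-th roots of unity sum to 0, e.g. 1 + exp(2*I*pi/3) + exp(-2*I*pi/3) = 0.)
Dividing by |G| = 5 gives 0/5 = 0, matching the row-orthogonality relation <chi_0, chi_2> = [chi_0 = chi_2].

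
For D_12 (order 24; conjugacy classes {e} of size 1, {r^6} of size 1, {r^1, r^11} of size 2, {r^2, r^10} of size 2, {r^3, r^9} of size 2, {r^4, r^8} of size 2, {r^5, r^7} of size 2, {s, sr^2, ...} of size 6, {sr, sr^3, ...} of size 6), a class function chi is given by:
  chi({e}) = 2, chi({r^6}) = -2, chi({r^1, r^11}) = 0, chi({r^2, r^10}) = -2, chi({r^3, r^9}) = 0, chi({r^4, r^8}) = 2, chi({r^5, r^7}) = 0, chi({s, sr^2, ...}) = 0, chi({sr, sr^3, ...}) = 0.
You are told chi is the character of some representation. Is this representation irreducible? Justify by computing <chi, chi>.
Irreducible: <chi, chi> = 1.

Justification: <chi, chi> = (1/|G|) sum_C |C| * |chi(C)|^2 = (1/24)[1*|2|^2 + 1*|-2|^2 + 2*|0|^2 + 2*|-2|^2 + 2*|0|^2 + 2*|2|^2 + 2*|0|^2 + 6*|0|^2 + 6*|0|^2]
  = (1/24)[(4) + (4) + (0) + (8) + (0) + (8) + (0) + (0) + (0)] = 24/24 = 1.
A character is irreducible iff <chi, chi> = 1, so this representation is irreducible.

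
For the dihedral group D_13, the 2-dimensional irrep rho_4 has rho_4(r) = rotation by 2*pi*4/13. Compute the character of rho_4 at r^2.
chi_{rho_4}(r^2) = 2*cos(2*pi*4*2/13) = -2*cos(3*pi/13)

Solution. rho_4(r^2) is rotation by angle 2*pi*4*2/13, whose trace is 2*cos(2*pi*4*2/13) = -2*cos(3*pi/13).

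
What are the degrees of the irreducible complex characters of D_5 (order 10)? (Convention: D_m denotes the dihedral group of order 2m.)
Dimensions: 1, 1, 2, 2

Derivation: There are 4 irreducibles (= number of conjugacy classes). Their dimensions d_i satisfy sum d_i^2 = |G| = 10: 1 + 1 + 4 + 4 = 10.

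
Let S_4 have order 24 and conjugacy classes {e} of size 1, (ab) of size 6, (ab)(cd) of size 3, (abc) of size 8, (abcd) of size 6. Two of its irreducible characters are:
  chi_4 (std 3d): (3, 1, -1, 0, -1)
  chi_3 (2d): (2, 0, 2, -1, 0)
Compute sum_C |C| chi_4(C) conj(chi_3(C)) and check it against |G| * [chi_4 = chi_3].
Sum = 0; so <chi_4, chi_3> = 0 (distinct irreducibles are orthogonal).

Solution. Compute term by term over conjugacy classes (|C| * chi_4(C) * conj(chi_3(C))):
  1*(3)*conj(2) + 6*(1)*conj(0) + 3*(-1)*conj(2) + 8*(0)*conj(-1) + 6*(-1)*conj(0)
  = (6) + (0) + (-6) + (0) + (0)
  = 0.
Dividing by |G| = 24 gives 0/24 = 0, matching the row-orthogonality relation <chi_4, chi_3> = [chi_4 = chi_3].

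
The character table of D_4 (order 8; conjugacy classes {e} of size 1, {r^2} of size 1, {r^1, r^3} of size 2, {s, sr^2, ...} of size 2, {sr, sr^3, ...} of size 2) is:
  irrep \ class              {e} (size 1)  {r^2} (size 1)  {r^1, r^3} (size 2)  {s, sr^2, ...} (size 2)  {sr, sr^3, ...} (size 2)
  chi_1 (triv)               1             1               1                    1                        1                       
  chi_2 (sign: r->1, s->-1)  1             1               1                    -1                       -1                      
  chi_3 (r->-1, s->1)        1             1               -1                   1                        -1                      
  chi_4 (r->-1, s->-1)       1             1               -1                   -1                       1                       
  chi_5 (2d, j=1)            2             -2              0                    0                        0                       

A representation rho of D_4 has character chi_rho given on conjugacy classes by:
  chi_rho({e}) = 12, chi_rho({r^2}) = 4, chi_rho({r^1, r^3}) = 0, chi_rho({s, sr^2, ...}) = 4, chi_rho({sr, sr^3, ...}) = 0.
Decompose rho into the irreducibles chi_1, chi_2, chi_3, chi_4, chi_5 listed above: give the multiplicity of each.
Multiplicities: chi_1: 3, chi_2: 1, chi_3: 3, chi_4: 1, chi_5: 2.

Details: Use <chi_rho, chi> = (1/|G|) sum_C |C| * chi_rho(C) * conj(chi(C)) with |G| = 8 for each irreducible chi in the table:
  <chi_rho, chi_1> = (1/8)[1*(12)*conj(1) + 1*(4)*conj(1) + 2*(0)*conj(1) + 2*(4)*conj(1) + 2*(0)*conj(1)]
      = (1/8)[(12) + (4) + (0) + (8) + (0)] = 24/8 = 3
  <chi_rho, chi_2> = (1/8)[1*(12)*conj(1) + 1*(4)*conj(1) + 2*(0)*conj(1) + 2*(4)*conj(-1) + 2*(0)*conj(-1)]
      = (1/8)[(12) + (4) + (0) + (-8) + (0)] = 8/8 = 1
  <chi_rho, chi_3> = (1/8)[1*(12)*conj(1) + 1*(4)*conj(1) + 2*(0)*conj(-1) + 2*(4)*conj(1) + 2*(0)*conj(-1)]
      = (1/8)[(12) + (4) + (0) + (8) + (0)] = 24/8 = 3
  <chi_rho, chi_4> = (1/8)[1*(12)*conj(1) + 1*(4)*conj(1) + 2*(0)*conj(-1) + 2*(4)*conj(-1) + 2*(0)*conj(1)]
      = (1/8)[(12) + (4) + (0) + (-8) + (0)] = 8/8 = 1
  <chi_rho, chi_5> = (1/8)[1*(12)*conj(2) + 1*(4)*conj(-2) + 2*(0)*conj(0) + 2*(4)*conj(0) + 2*(0)*conj(0)]
      = (1/8)[(24) + (-8) + (0) + (0) + (0)] = 16/8 = 2
Dimension check: dim(rho) = sum (mult * dim) = 3*1 + 1*1 + 3*1 + 1*1 + 2*2 = 12 = chi_rho(e) = 12.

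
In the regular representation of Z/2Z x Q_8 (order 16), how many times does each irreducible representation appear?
Each irreducible V_i of dimension d_i appears with multiplicity d_i, i.e. rho_reg = (direct sum over all irreducibles V_i) d_i V_i. The irreducible dimensions for Z/2Z x Q_8 are 1, 1, 1, 1, 1, 1, 1, 1, 2, 2: 8 irreducibles of dimension 1, each with multiplicity 1; 2 irreducibles of dimension 2, each with multiplicity 2. Total dimension 8*1*1 + 2*2*2 = 16 = |G|.

Working: General theorem: in the regular representation of a finite group G, each irreducible appears with multiplicity equal to its dimension. Check: dim(rho_reg) = sum d_i^2 = 1 + 1 + 1 + 1 + 1 + 1 + 1 + 1 + 4 + 4 = 16 = |G|.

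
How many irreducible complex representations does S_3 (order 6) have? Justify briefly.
3

Justification: The number of irreducible complex representations of a finite group equals its number of conjugacy classes. Conjugacy classes in S_3 correspond to cycle types, i.e. partitions of 3; there are p(3) = 3 of them, so S_3 (order 6) has exactly 3 irreducible complex representations.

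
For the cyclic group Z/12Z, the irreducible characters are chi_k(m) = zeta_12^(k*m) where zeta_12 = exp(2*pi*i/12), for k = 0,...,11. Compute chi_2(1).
chi_2(1) = zeta_12^2 = exp(I*pi/3)

Working: chi_2(1) = zeta_12^(2*1) = zeta_12^2. Since zeta_12^12 = 1, this equals zeta_12^2 = exp(2*pi*i*2/12) = exp(I*pi/3).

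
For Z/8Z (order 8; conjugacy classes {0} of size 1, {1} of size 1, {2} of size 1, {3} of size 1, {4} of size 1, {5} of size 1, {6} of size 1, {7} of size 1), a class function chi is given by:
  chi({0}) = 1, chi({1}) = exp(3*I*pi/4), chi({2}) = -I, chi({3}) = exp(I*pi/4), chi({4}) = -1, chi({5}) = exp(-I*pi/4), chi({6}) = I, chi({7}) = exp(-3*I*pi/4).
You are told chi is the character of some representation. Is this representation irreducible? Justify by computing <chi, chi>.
Irreducible: <chi, chi> = 1.

Justification: <chi, chi> = (1/|G|) sum_C |C| * |chi(C)|^2 = (1/8)[1*|1|^2 + 1*|exp(3*I*pi/4)|^2 + 1*|-I|^2 + 1*|exp(I*pi/4)|^2 + 1*|-1|^2 + 1*|exp(-I*pi/4)|^2 + 1*|I|^2 + 1*|exp(-3*I*pi/4)|^2]
  = (1/8)[(1) + (1) + (1) + (1) + (1) + (1) + (1) + (1)] = 8/8 = 1.
(Exp terms are combined using exp(i*s)*conj(exp(i*t)) = exp(i*(s-t)), and sums of them are collapsed using the identity that for every m > 1 the m distinct m-th roots of unity sum to 0, e.g. 1 + exp(2*I*pi/3) + exp(-2*I*pi/3) = 0.)
A character is irreducible iff <chi, chi> = 1, so this representation is irreducible.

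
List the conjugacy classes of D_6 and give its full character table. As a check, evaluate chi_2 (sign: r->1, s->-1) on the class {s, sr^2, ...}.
Conjugacy classes: {e} of size 1, {r^3} of size 1, {r^1, r^5} of size 2, {r^2, r^4} of size 2, {s, sr^2, ...} of size 3, {sr, sr^3, ...} of size 3.
Character table:
  irrep \ class              {e} (size 1)  {r^3} (size 1)  {r^1, r^5} (size 2)  {r^2, r^4} (size 2)  {s, sr^2, ...} (size 3)  {sr, sr^3, ...} (size 3)
  chi_1 (triv)               1             1               1                    1                    1                        1                       
  chi_2 (sign: r->1, s->-1)  1             1               1                    1                    -1                       -1                      
  chi_3 (r->-1, s->1)        1             -1              -1                   1                    1                        -1                      
  chi_4 (r->-1, s->-1)       1             -1              -1                   1                    -1                       1                       
  chi_5 (2d, j=1)            2             -2              1                    -1                   0                        0                       
  chi_6 (2d, j=2)            2             2               -1                   -1                   0                        0                       

Spot check: chi_2 (sign: r->1, s->-1) on {s, sr^2, ...} = -1.

Proof sketch: D_6 has order 2*6 = 12 with 6 conjugacy classes, hence 6 irreducibles. Sum of squared dims 1 + 1 + 1 + 1 + 4 + 4 = 12 = |G|. Linear characters come from the abelianisation; the 2-dimensional irreps have character r^k -> 2*cos(2*pi*j*k/6), reflections -> 0.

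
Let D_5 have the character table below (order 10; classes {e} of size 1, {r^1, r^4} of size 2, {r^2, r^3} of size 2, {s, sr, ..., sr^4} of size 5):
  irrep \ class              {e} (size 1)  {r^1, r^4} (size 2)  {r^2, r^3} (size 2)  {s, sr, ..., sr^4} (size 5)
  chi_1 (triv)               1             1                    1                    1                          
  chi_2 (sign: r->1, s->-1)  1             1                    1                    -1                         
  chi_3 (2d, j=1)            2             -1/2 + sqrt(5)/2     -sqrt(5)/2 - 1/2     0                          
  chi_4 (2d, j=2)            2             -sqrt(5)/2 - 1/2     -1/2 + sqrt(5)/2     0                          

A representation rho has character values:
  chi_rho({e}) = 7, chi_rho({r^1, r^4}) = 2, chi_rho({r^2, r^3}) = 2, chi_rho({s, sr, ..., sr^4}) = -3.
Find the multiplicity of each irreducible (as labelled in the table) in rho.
Multiplicities: chi_1: 0, chi_2: 3, chi_3: 1, chi_4: 1.

Justification: Use <chi_rho, chi> = (1/|G|) sum_C |C| * chi_rho(C) * conj(chi(C)) with |G| = 10 for each irreducible chi in the table:
  <chi_rho, chi_1> = (1/10)[1*(7)*conj(1) + 2*(2)*conj(1) + 2*(2)*conj(1) + 5*(-3)*conj(1)]
      = (1/10)[(7) + (4) + (4) + (-15)] = 0/10 = 0
  <chi_rho, chi_2> = (1/10)[1*(7)*conj(1) + 2*(2)*conj(1) + 2*(2)*conj(1) + 5*(-3)*conj(-1)]
      = (1/10)[(7) + (4) + (4) + (15)] = 30/10 = 3
  <chi_rho, chi_3> = (1/10)[1*(7)*conj(2) + 2*(2)*conj(-1/2 + sqrt(5)/2) + 2*(2)*conj(-sqrt(5)/2 - 1/2) + 5*(-3)*conj(0)]
      = (1/10)[(14) + (-2 + 2*sqrt(5)) + (-2*sqrt(5) - 2) + (0)] = 10/10 = 1
  <chi_rho, chi_4> = (1/10)[1*(7)*conj(2) + 2*(2)*conj(-sqrt(5)/2 - 1/2) + 2*(2)*conj(-1/2 + sqrt(5)/2) + 5*(-3)*conj(0)]
      = (1/10)[(14) + (-2*sqrt(5) - 2) + (-2 + 2*sqrt(5)) + (0)] = 10/10 = 1
Dimension check: dim(rho) = sum (mult * dim) = 0*1 + 3*1 + 1*2 + 1*2 = 7 = chi_rho(e) = 7.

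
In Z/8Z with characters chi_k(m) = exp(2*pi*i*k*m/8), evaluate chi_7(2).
chi_7(2) = zeta_8^14 = -I

Justification: chi_7(2) = zeta_8^(7*2) = zeta_8^14. Since zeta_8^8 = 1, this equals zeta_8^6 = exp(2*pi*i*6/8) = -I.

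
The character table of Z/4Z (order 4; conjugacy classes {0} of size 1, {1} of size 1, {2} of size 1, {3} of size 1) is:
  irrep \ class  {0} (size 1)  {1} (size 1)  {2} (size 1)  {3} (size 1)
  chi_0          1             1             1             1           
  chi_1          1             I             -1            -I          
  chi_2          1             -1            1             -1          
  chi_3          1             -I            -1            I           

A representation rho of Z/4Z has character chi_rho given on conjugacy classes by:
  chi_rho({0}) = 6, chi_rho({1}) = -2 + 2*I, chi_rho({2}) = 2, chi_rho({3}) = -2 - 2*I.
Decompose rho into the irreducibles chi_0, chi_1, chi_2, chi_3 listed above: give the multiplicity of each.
Multiplicities: chi_0: 1, chi_1: 2, chi_2: 3, chi_3: 0.

Proof sketch: Use <chi_rho, chi> = (1/|G|) sum_C |C| * chi_rho(C) * conj(chi(C)) with |G| = 4 for each irreducible chi in the table:
  <chi_rho, chi_0> = (1/4)[1*(6)*conj(1) + 1*(-2 + 2*I)*conj(1) + 1*(2)*conj(1) + 1*(-2 - 2*I)*conj(1)]
      = (1/4)[(6) + (-2 + 2*I) + (2) + (-2 - 2*I)] = 4/4 = 1
  <chi_rho, chi_1> = (1/4)[1*(6)*conj(1) + 1*(-2 + 2*I)*conj(I) + 1*(2)*conj(-1) + 1*(-2 - 2*I)*conj(-I)]
      = (1/4)[(6) + (2 + 2*I) + (-2) + (2 - 2*I)] = 8/4 = 2
  <chi_rho, chi_2> = (1/4)[1*(6)*conj(1) + 1*(-2 + 2*I)*conj(-1) + 1*(2)*conj(1) + 1*(-2 - 2*I)*conj(-1)]
      = (1/4)[(6) + (2 - 2*I) + (2) + (2 + 2*I)] = 12/4 = 3
  <chi_rho, chi_3> = (1/4)[1*(6)*conj(1) + 1*(-2 + 2*I)*conj(-I) + 1*(2)*conj(-1) + 1*(-2 - 2*I)*conj(I)]
      = (1/4)[(6) + (-2 - 2*I) + (-2) + (-2 + 2*I)] = 0/4 = 0
(Exp terms are combined using exp(i*s)*conj(exp(i*t)) = exp(i*(s-t)), and sums of them are collapsed using the identity that for every m > 1 the m distinct m-th roots of unity sum to 0, e.g. 1 + exp(2*I*pi/3) + exp(-2*I*pi/3) = 0.)
Dimension check: dim(rho) = sum (mult * dim) = 1*1 + 2*1 + 3*1 + 0*1 = 6 = chi_rho(e) = 6.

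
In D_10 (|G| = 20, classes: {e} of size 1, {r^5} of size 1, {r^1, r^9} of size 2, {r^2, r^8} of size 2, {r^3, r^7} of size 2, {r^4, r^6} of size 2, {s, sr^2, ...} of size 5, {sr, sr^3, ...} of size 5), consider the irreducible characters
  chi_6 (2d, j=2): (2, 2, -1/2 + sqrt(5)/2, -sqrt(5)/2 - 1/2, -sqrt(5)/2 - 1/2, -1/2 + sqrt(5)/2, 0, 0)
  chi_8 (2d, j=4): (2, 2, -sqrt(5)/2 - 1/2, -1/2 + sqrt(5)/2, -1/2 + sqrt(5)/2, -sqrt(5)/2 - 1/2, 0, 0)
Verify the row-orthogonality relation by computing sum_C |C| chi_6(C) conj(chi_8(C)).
Sum = 0; so <chi_6, chi_8> = 0 (distinct irreducibles are orthogonal).

Justification: Compute term by term over conjugacy classes (|C| * chi_6(C) * conj(chi_8(C))):
  1*(2)*conj(2) + 1*(2)*conj(2) + 2*(-1/2 + sqrt(5)/2)*conj(-sqrt(5)/2 - 1/2) + 2*(-sqrt(5)/2 - 1/2)*conj(-1/2 + sqrt(5)/2) + 2*(-sqrt(5)/2 - 1/2)*conj(-1/2 + sqrt(5)/2) + 2*(-1/2 + sqrt(5)/2)*conj(-sqrt(5)/2 - 1/2) + 5*(0)*conj(0) + 5*(0)*conj(0)
  = (4) + (4) + (-2) + (-2) + (-2) + (-2) + (0) + (0)
  = 0.
Dividing by |G| = 20 gives 0/20 = 0, matching the row-orthogonality relation <chi_6, chi_8> = [chi_6 = chi_8].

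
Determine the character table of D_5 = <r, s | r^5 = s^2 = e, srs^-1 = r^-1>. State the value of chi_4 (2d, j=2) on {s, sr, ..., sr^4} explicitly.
Conjugacy classes: {e} of size 1, {r^1, r^4} of size 2, {r^2, r^3} of size 2, {s, sr, ..., sr^4} of size 5.
Character table:
  irrep \ class              {e} (size 1)  {r^1, r^4} (size 2)  {r^2, r^3} (size 2)  {s, sr, ..., sr^4} (size 5)
  chi_1 (triv)               1             1                    1                    1                          
  chi_2 (sign: r->1, s->-1)  1             1                    1                    -1                         
  chi_3 (2d, j=1)            2             -1/2 + sqrt(5)/2     -sqrt(5)/2 - 1/2     0                          
  chi_4 (2d, j=2)            2             -sqrt(5)/2 - 1/2     -1/2 + sqrt(5)/2     0                          

Spot check: chi_4 (2d, j=2) on {s, sr, ..., sr^4} = 0.

Explanation: D_5 has order 2*5 = 10 with 4 conjugacy classes, hence 4 irreducibles. Sum of squared dims 1 + 1 + 4 + 4 = 10 = |G|. Linear characters come from the abelianisation; the 2-dimensional irreps have character r^k -> 2*cos(2*pi*j*k/5), reflections -> 0.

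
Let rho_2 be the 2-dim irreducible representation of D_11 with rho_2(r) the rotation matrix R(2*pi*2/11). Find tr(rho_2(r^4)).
chi_{rho_2}(r^4) = 2*cos(2*pi*2*4/11) = -2*cos(5*pi/11)

Derivation: rho_2(r^4) is rotation by angle 2*pi*2*4/11, whose trace is 2*cos(2*pi*2*4/11) = -2*cos(5*pi/11).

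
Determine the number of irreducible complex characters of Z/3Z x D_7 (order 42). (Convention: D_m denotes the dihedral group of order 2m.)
15

Derivation: The number of irreducible complex representations of a finite group equals its number of conjugacy classes. For a direct product, #classes(G x H) = #classes(G) * #classes(H). Z/3Z has 3 classes (abelian), D_7 has 5 classes, so 3 * 5 = 15, so Z/3Z x D_7 (order 42) has exactly 15 irreducible complex representations.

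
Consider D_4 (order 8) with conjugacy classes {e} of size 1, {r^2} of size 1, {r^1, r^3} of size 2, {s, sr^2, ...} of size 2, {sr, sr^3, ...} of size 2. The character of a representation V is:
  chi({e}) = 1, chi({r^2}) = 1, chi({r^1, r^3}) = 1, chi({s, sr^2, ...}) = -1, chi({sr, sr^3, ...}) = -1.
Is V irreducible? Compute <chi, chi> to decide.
Irreducible: <chi, chi> = 1.

Proof sketch: <chi, chi> = (1/|G|) sum_C |C| * |chi(C)|^2 = (1/8)[1*|1|^2 + 1*|1|^2 + 2*|1|^2 + 2*|-1|^2 + 2*|-1|^2]
  = (1/8)[(1) + (1) + (2) + (2) + (2)] = 8/8 = 1.
A character is irreducible iff <chi, chi> = 1, so this representation is irreducible.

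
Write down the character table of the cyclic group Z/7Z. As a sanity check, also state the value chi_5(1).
Character table of Z/7Z (irreps indexed chi_0,...,chi_6 with chi_k(m) = zeta_7^(k*m), zeta_7 = exp(2*pi*i/7)):
  irrep \ class  {0} (size 1)  {1} (size 1)    {2} (size 1)    {3} (size 1)    {4} (size 1)    {5} (size 1)    {6} (size 1)  
  chi_0          1             1               1               1               1               1               1             
  chi_1          1             exp(2*I*pi/7)   exp(4*I*pi/7)   exp(6*I*pi/7)   exp(-6*I*pi/7)  exp(-4*I*pi/7)  exp(-2*I*pi/7)
  chi_2          1             exp(4*I*pi/7)   exp(-6*I*pi/7)  exp(-2*I*pi/7)  exp(2*I*pi/7)   exp(6*I*pi/7)   exp(-4*I*pi/7)
  chi_3          1             exp(6*I*pi/7)   exp(-2*I*pi/7)  exp(4*I*pi/7)   exp(-4*I*pi/7)  exp(2*I*pi/7)   exp(-6*I*pi/7)
  chi_4          1             exp(-6*I*pi/7)  exp(2*I*pi/7)   exp(-4*I*pi/7)  exp(4*I*pi/7)   exp(-2*I*pi/7)  exp(6*I*pi/7) 
  chi_5          1             exp(-4*I*pi/7)  exp(6*I*pi/7)   exp(2*I*pi/7)   exp(-2*I*pi/7)  exp(-6*I*pi/7)  exp(4*I*pi/7) 
  chi_6          1             exp(-2*I*pi/7)  exp(-4*I*pi/7)  exp(-6*I*pi/7)  exp(6*I*pi/7)   exp(4*I*pi/7)   exp(2*I*pi/7) 

Spot check: chi_5(1) = zeta_7^(5*1) = zeta_7^5 = exp(-4*I*pi/7).

Z/7Z is abelian, so all 7 irreducible complex representations are 1-dimensional. They are given by chi_k(m) = zeta_7^(k*m) for k = 0,...,6. Row orthogonality: sum_m chi_k(m) conj(chi_l(m)) = 7 * [k = l].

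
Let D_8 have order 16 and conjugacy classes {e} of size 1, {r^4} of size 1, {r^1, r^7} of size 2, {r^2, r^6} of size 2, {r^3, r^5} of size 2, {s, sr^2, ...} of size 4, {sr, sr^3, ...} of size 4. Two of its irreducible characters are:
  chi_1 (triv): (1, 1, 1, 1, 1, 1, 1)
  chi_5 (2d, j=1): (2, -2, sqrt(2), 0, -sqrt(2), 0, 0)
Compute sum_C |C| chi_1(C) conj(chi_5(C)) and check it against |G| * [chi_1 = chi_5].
Sum = 0; so <chi_1, chi_5> = 0 (distinct irreducibles are orthogonal).

Proof sketch: Compute term by term over conjugacy classes (|C| * chi_1(C) * conj(chi_5(C))):
  1*(1)*conj(2) + 1*(1)*conj(-2) + 2*(1)*conj(sqrt(2)) + 2*(1)*conj(0) + 2*(1)*conj(-sqrt(2)) + 4*(1)*conj(0) + 4*(1)*conj(0)
  = (2) + (-2) + (2*sqrt(2)) + (0) + (-2*sqrt(2)) + (0) + (0)
  = 0.
Dividing by |G| = 16 gives 0/16 = 0, matching the row-orthogonality relation <chi_1, chi_5> = [chi_1 = chi_5].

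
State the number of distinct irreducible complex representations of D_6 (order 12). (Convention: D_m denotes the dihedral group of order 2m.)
6

Why: The number of irreducible complex representations of a finite group equals its number of conjugacy classes. D_6 has 6 conjugacy classes (n/2 + 3 for n even), so D_6 (order 12) has exactly 6 irreducible complex representations.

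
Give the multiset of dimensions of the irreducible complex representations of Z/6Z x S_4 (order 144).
Dimensions: 1, 1, 1, 1, 1, 1, 1, 1, 1, 1, 1, 1, 2, 2, 2, 2, 2, 2, 3, 3, 3, 3, 3, 3, 3, 3, 3, 3, 3, 3

Argument: There are 30 irreducibles (= number of conjugacy classes). Their dimensions d_i satisfy sum d_i^2 = |G| = 144: 1 + 1 + 1 + 1 + 1 + 1 + 1 + 1 + 1 + 1 + 1 + 1 + 4 + 4 + 4 + 4 + 4 + 4 + 9 + 9 + 9 + 9 + 9 + 9 + 9 + 9 + 9 + 9 + 9 + 9 = 144. (For the product with Z/6Z: each of the 6 1-dim characters of Z/6Z tensors with each irrep of S_4, giving 6 copies of each S_4-dimension.)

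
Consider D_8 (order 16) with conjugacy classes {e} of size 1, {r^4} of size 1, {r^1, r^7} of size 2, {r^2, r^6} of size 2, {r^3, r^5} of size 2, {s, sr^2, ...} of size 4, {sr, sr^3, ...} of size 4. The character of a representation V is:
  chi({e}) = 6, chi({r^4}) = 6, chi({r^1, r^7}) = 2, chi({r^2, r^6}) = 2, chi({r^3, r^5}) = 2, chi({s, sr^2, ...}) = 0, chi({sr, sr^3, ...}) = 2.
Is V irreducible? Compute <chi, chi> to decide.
Not irreducible (reducible): <chi, chi> = 7 > 1.

Derivation: <chi, chi> = (1/|G|) sum_C |C| * |chi(C)|^2 = (1/16)[1*|6|^2 + 1*|6|^2 + 2*|2|^2 + 2*|2|^2 + 2*|2|^2 + 4*|0|^2 + 4*|2|^2]
  = (1/16)[(36) + (36) + (8) + (8) + (8) + (0) + (16)] = 112/16 = 7.
A character is irreducible iff <chi, chi> = 1, so this representation is reducible.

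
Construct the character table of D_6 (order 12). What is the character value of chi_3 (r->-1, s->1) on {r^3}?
Conjugacy classes: {e} of size 1, {r^3} of size 1, {r^1, r^5} of size 2, {r^2, r^4} of size 2, {s, sr^2, ...} of size 3, {sr, sr^3, ...} of size 3.
Character table:
  irrep \ class              {e} (size 1)  {r^3} (size 1)  {r^1, r^5} (size 2)  {r^2, r^4} (size 2)  {s, sr^2, ...} (size 3)  {sr, sr^3, ...} (size 3)
  chi_1 (triv)               1             1               1                    1                    1                        1                       
  chi_2 (sign: r->1, s->-1)  1             1               1                    1                    -1                       -1                      
  chi_3 (r->-1, s->1)        1             -1              -1                   1                    1                        -1                      
  chi_4 (r->-1, s->-1)       1             -1              -1                   1                    -1                       1                       
  chi_5 (2d, j=1)            2             -2              1                    -1                   0                        0                       
  chi_6 (2d, j=2)            2             2               -1                   -1                   0                        0                       

Spot check: chi_3 (r->-1, s->1) on {r^3} = -1.

Argument: D_6 has order 2*6 = 12 with 6 conjugacy classes, hence 6 irreducibles. Sum of squared dims 1 + 1 + 1 + 1 + 4 + 4 = 12 = |G|. Linear characters come from the abelianisation; the 2-dimensional irreps have character r^k -> 2*cos(2*pi*j*k/6), reflections -> 0.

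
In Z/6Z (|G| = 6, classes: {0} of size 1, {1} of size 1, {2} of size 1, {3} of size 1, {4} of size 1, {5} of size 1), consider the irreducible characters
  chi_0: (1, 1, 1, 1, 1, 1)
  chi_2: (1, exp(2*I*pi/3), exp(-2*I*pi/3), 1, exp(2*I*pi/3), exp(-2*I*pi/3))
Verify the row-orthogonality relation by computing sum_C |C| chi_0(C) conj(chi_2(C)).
Sum = 0; so <chi_0, chi_2> = 0 (distinct irreducibles are orthogonal).

Reasoning: Compute term by term over conjugacy classes (|C| * chi_0(C) * conj(chi_2(C))):
  1*(1)*conj(1) + 1*(1)*conj(exp(2*I*pi/3)) + 1*(1)*conj(exp(-2*I*pi/3)) + 1*(1)*conj(1) + 1*(1)*conj(exp(2*I*pi/3)) + 1*(1)*conj(exp(-2*I*pi/3))
  = (1) + (exp(-2*I*pi/3)) + (exp(2*I*pi/3)) + (1) + (exp(-2*I*pi/3)) + (exp(2*I*pi/3))
  = 0.
(Exp terms are combined using exp(i*s)*conj(exp(i*t)) = exp(i*(s-t)), and sums of them are collapsed using the identity that for every m > 1 the m distinct m-th roots of unity sum to 0, e.g. 1 + exp(2*I*pi/3) + exp(-2*I*pi/3) = 0.)
Dividing by |G| = 6 gives 0/6 = 0, matching the row-orthogonality relation <chi_0, chi_2> = [chi_0 = chi_2].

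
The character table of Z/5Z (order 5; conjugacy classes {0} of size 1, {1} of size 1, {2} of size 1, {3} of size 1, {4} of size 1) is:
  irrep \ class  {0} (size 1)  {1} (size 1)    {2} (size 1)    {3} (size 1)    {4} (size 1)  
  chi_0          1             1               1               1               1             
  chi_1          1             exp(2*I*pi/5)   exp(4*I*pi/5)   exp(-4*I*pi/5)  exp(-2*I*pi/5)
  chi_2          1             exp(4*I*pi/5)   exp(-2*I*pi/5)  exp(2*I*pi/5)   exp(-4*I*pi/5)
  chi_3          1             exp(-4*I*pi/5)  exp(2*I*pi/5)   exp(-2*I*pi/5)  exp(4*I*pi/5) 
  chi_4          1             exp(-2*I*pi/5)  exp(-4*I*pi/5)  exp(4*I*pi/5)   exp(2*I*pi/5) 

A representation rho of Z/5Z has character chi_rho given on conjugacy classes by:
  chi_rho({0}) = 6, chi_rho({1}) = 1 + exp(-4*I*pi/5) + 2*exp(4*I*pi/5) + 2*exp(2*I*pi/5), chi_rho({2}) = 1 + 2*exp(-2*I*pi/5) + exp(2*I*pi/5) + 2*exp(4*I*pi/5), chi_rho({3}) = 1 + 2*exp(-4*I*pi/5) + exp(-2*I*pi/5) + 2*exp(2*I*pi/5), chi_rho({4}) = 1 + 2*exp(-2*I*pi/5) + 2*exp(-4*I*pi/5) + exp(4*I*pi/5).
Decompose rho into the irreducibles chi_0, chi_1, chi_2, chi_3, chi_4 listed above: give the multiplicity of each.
Multiplicities: chi_0: 1, chi_1: 2, chi_2: 2, chi_3: 1, chi_4: 0.

Working: Use <chi_rho, chi> = (1/|G|) sum_C |C| * chi_rho(C) * conj(chi(C)) with |G| = 5 for each irreducible chi in the table:
  <chi_rho, chi_0> = (1/5)[1*(6)*conj(1) + 1*(1 + exp(-4*I*pi/5) + 2*exp(4*I*pi/5) + 2*exp(2*I*pi/5))*conj(1) + 1*(1 + 2*exp(-2*I*pi/5) + exp(2*I*pi/5) + 2*exp(4*I*pi/5))*conj(1) + 1*(1 + 2*exp(-4*I*pi/5) + exp(-2*I*pi/5) + 2*exp(2*I*pi/5))*conj(1) + 1*(1 + 2*exp(-2*I*pi/5) + 2*exp(-4*I*pi/5) + exp(4*I*pi/5))*conj(1)]
      = (1/5)[(6) + (1 + exp(-4*I*pi/5) + 2*exp(4*I*pi/5) + 2*exp(2*I*pi/5)) + (1 + 2*exp(-2*I*pi/5) + exp(2*I*pi/5) + 2*exp(4*I*pi/5)) + (1 + 2*exp(-4*I*pi/5) + exp(-2*I*pi/5) + 2*exp(2*I*pi/5)) + (1 + 2*exp(-2*I*pi/5) + 2*exp(-4*I*pi/5) + exp(4*I*pi/5))] = 5/5 = 1
  <chi_rho, chi_1> = (1/5)[1*(6)*conj(1) + 1*(1 + exp(-4*I*pi/5) + 2*exp(4*I*pi/5) + 2*exp(2*I*pi/5))*conj(exp(2*I*pi/5)) + 1*(1 + 2*exp(-2*I*pi/5) + exp(2*I*pi/5) + 2*exp(4*I*pi/5))*conj(exp(4*I*pi/5)) + 1*(1 + 2*exp(-4*I*pi/5) + exp(-2*I*pi/5) + 2*exp(2*I*pi/5))*conj(exp(-4*I*pi/5)) + 1*(1 + 2*exp(-2*I*pi/5) + 2*exp(-4*I*pi/5) + exp(4*I*pi/5))*conj(exp(-2*I*pi/5))]
      = (1/5)[(6) + (2 + exp(-2*I*pi/5) + exp(4*I*pi/5) + 2*exp(2*I*pi/5)) + (2 + exp(-2*I*pi/5) + exp(-4*I*pi/5) + 2*exp(4*I*pi/5)) + (2 + 2*exp(-4*I*pi/5) + exp(4*I*pi/5) + exp(2*I*pi/5)) + (2 + 2*exp(-2*I*pi/5) + exp(-4*I*pi/5) + exp(2*I*pi/5))] = 10/5 = 2
  <chi_rho, chi_2> = (1/5)[1*(6)*conj(1) + 1*(1 + exp(-4*I*pi/5) + 2*exp(4*I*pi/5) + 2*exp(2*I*pi/5))*conj(exp(4*I*pi/5)) + 1*(1 + 2*exp(-2*I*pi/5) + exp(2*I*pi/5) + 2*exp(4*I*pi/5))*conj(exp(-2*I*pi/5)) + 1*(1 + 2*exp(-4*I*pi/5) + exp(-2*I*pi/5) + 2*exp(2*I*pi/5))*conj(exp(2*I*pi/5)) + 1*(1 + 2*exp(-2*I*pi/5) + 2*exp(-4*I*pi/5) + exp(4*I*pi/5))*conj(exp(-4*I*pi/5))]
      = (1/5)[(6) + (2 + 2*exp(-2*I*pi/5) + exp(-4*I*pi/5) + exp(2*I*pi/5)) + (2 + 2*exp(-4*I*pi/5) + exp(4*I*pi/5) + exp(2*I*pi/5)) + (2 + exp(-2*I*pi/5) + exp(-4*I*pi/5) + 2*exp(4*I*pi/5)) + (2 + exp(-2*I*pi/5) + exp(4*I*pi/5) + 2*exp(2*I*pi/5))] = 10/5 = 2
  <chi_rho, chi_3> = (1/5)[1*(6)*conj(1) + 1*(1 + exp(-4*I*pi/5) + 2*exp(4*I*pi/5) + 2*exp(2*I*pi/5))*conj(exp(-4*I*pi/5)) + 1*(1 + 2*exp(-2*I*pi/5) + exp(2*I*pi/5) + 2*exp(4*I*pi/5))*conj(exp(2*I*pi/5)) + 1*(1 + 2*exp(-4*I*pi/5) + exp(-2*I*pi/5) + 2*exp(2*I*pi/5))*conj(exp(-2*I*pi/5)) + 1*(1 + 2*exp(-2*I*pi/5) + 2*exp(-4*I*pi/5) + exp(4*I*pi/5))*conj(exp(4*I*pi/5))]
      = (1/5)[(6) + (1 + 2*exp(-2*I*pi/5) + 2*exp(-4*I*pi/5) + exp(4*I*pi/5)) + (1 + 2*exp(-4*I*pi/5) + exp(-2*I*pi/5) + 2*exp(2*I*pi/5)) + (1 + 2*exp(-2*I*pi/5) + exp(2*I*pi/5) + 2*exp(4*I*pi/5)) + (1 + exp(-4*I*pi/5) + 2*exp(4*I*pi/5) + 2*exp(2*I*pi/5))] = 5/5 = 1
  <chi_rho, chi_4> = (1/5)[1*(6)*conj(1) + 1*(1 + exp(-4*I*pi/5) + 2*exp(4*I*pi/5) + 2*exp(2*I*pi/5))*conj(exp(-2*I*pi/5)) + 1*(1 + 2*exp(-2*I*pi/5) + exp(2*I*pi/5) + 2*exp(4*I*pi/5))*conj(exp(-4*I*pi/5)) + 1*(1 + 2*exp(-4*I*pi/5) + exp(-2*I*pi/5) + 2*exp(2*I*pi/5))*conj(exp(4*I*pi/5)) + 1*(1 + 2*exp(-2*I*pi/5) + 2*exp(-4*I*pi/5) + exp(4*I*pi/5))*conj(exp(2*I*pi/5))]
      = (1/5)[(6) + (2*exp(-4*I*pi/5) + exp(-2*I*pi/5) + exp(2*I*pi/5) + 2*exp(4*I*pi/5)) + (2*exp(-2*I*pi/5) + exp(-4*I*pi/5) + exp(4*I*pi/5) + 2*exp(2*I*pi/5)) + (2*exp(-2*I*pi/5) + exp(-4*I*pi/5) + exp(4*I*pi/5) + 2*exp(2*I*pi/5)) + (2*exp(-4*I*pi/5) + exp(-2*I*pi/5) + exp(2*I*pi/5) + 2*exp(4*I*pi/5))] = 0/5 = 0
(Exp terms are combined using exp(i*s)*conj(exp(i*t)) = exp(i*(s-t)), and sums of them are collapsed using the identity that for every m > 1 the m distinct m-th roots of unity sum to 0, e.g. 1 + exp(2*I*pi/3) + exp(-2*I*pi/3) = 0.)
Dimension check: dim(rho) = sum (mult * dim) = 1*1 + 2*1 + 2*1 + 1*1 + 0*1 = 6 = chi_rho(e) = 6.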